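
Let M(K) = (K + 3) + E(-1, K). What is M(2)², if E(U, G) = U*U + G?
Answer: 64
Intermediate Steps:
E(U, G) = G + U² (E(U, G) = U² + G = G + U²)
M(K) = 4 + 2*K (M(K) = (K + 3) + (K + (-1)²) = (3 + K) + (K + 1) = (3 + K) + (1 + K) = 4 + 2*K)
M(2)² = (4 + 2*2)² = (4 + 4)² = 8² = 64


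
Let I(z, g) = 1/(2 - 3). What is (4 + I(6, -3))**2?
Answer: 9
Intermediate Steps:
I(z, g) = -1 (I(z, g) = 1/(-1) = -1)
(4 + I(6, -3))**2 = (4 - 1)**2 = 3**2 = 9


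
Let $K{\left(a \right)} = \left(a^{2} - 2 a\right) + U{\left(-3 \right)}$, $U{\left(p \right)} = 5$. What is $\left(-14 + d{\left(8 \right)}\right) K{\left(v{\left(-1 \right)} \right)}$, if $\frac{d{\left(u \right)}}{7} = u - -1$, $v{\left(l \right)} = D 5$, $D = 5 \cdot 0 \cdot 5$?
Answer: $245$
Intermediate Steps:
$D = 0$ ($D = 0 \cdot 5 = 0$)
$v{\left(l \right)} = 0$ ($v{\left(l \right)} = 0 \cdot 5 = 0$)
$d{\left(u \right)} = 7 + 7 u$ ($d{\left(u \right)} = 7 \left(u - -1\right) = 7 \left(u + 1\right) = 7 \left(1 + u\right) = 7 + 7 u$)
$K{\left(a \right)} = 5 + a^{2} - 2 a$ ($K{\left(a \right)} = \left(a^{2} - 2 a\right) + 5 = 5 + a^{2} - 2 a$)
$\left(-14 + d{\left(8 \right)}\right) K{\left(v{\left(-1 \right)} \right)} = \left(-14 + \left(7 + 7 \cdot 8\right)\right) \left(5 + 0^{2} - 0\right) = \left(-14 + \left(7 + 56\right)\right) \left(5 + 0 + 0\right) = \left(-14 + 63\right) 5 = 49 \cdot 5 = 245$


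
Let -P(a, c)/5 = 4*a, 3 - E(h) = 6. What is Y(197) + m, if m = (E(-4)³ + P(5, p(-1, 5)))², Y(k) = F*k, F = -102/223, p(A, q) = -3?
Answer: 3576673/223 ≈ 16039.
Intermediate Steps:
F = -102/223 (F = -102*1/223 = -102/223 ≈ -0.45740)
Y(k) = -102*k/223
E(h) = -3 (E(h) = 3 - 1*6 = 3 - 6 = -3)
P(a, c) = -20*a
m = 16129 (m = ((-3)³ - 20*5)² = (-27 - 100)² = (-127)² = 16129)
Y(197) + m = -102/223*197 + 16129 = -20094/223 + 16129 = 3576673/223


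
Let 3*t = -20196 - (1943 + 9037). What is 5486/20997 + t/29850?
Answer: -9073954/104460075 ≈ -0.086865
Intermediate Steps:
t = -10392 (t = (-20196 - (1943 + 9037))/3 = (-20196 - 1*10980)/3 = (-20196 - 10980)/3 = (⅓)*(-31176) = -10392)
5486/20997 + t/29850 = 5486/20997 - 10392/29850 = 5486*(1/20997) - 10392*1/29850 = 5486/20997 - 1732/4975 = -9073954/104460075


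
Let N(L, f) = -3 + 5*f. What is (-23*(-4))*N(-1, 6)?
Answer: 2484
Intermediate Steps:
(-23*(-4))*N(-1, 6) = (-23*(-4))*(-3 + 5*6) = 92*(-3 + 30) = 92*27 = 2484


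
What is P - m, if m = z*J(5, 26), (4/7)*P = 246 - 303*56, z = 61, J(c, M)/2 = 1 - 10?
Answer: -56331/2 ≈ -28166.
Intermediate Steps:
J(c, M) = -18 (J(c, M) = 2*(1 - 10) = 2*(-9) = -18)
P = -58527/2 (P = 7*(246 - 303*56)/4 = 7*(246 - 16968)/4 = (7/4)*(-16722) = -58527/2 ≈ -29264.)
m = -1098 (m = 61*(-18) = -1098)
P - m = -58527/2 - 1*(-1098) = -58527/2 + 1098 = -56331/2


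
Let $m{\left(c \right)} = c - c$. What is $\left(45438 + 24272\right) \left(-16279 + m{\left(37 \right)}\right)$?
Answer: $-1134809090$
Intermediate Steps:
$m{\left(c \right)} = 0$
$\left(45438 + 24272\right) \left(-16279 + m{\left(37 \right)}\right) = \left(45438 + 24272\right) \left(-16279 + 0\right) = 69710 \left(-16279\right) = -1134809090$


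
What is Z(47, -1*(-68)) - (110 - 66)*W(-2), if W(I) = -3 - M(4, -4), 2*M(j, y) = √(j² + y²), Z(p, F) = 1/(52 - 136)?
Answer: 11087/84 + 88*√2 ≈ 256.44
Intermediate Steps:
Z(p, F) = -1/84 (Z(p, F) = 1/(-84) = -1/84)
M(j, y) = √(j² + y²)/2
W(I) = -3 - 2*√2 (W(I) = -3 - √(4² + (-4)²)/2 = -3 - √(16 + 16)/2 = -3 - √32/2 = -3 - 4*√2/2 = -3 - 2*√2)
Z(47, -1*(-68)) - (110 - 66)*W(-2) = -1/84 - (110 - 66)*(-3 - 2*√2) = -1/84 - 44*(-3 - 2*√2) = -1/84 - (-132 - 88*√2) = -1/84 + (132 + 88*√2) = 11087/84 + 88*√2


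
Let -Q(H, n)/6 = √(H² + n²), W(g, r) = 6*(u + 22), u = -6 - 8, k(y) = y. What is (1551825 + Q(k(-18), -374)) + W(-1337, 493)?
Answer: 1551873 - 60*√1402 ≈ 1.5496e+6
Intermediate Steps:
u = -14
W(g, r) = 48 (W(g, r) = 6*(-14 + 22) = 6*8 = 48)
Q(H, n) = -6*√(H² + n²)
(1551825 + Q(k(-18), -374)) + W(-1337, 493) = (1551825 - 6*√((-18)² + (-374)²)) + 48 = (1551825 - 6*√(324 + 139876)) + 48 = (1551825 - 60*√1402) + 48 = 1551873 - 60*√1402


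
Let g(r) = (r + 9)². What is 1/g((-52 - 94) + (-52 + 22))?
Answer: 1/27889 ≈ 3.5856e-5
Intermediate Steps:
g(r) = (9 + r)²
1/g((-52 - 94) + (-52 + 22)) = 1/((9 + ((-52 - 94) + (-52 + 22)))²) = 1/((9 + (-146 - 30))²) = 1/((9 - 176)²) = 1/((-167)²) = 1/27889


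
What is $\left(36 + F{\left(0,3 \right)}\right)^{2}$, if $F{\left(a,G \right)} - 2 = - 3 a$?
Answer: $1444$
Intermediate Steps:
$F{\left(a,G \right)} = 2 - 3 a$
$\left(36 + F{\left(0,3 \right)}\right)^{2} = \left(36 + \left(2 - 0\right)\right)^{2} = \left(36 + \left(2 + 0\right)\right)^{2} = \left(36 + 2\right)^{2} = 38^{2} = 1444$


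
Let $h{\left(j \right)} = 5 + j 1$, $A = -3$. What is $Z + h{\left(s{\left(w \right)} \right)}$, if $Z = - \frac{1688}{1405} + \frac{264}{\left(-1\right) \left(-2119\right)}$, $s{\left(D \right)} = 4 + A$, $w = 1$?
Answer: $\frac{14657218}{2977195} \approx 4.9232$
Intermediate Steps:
$s{\left(D \right)} = 1$ ($s{\left(D \right)} = 4 - 3 = 1$)
$h{\left(j \right)} = 5 + j$
$Z = - \frac{3205952}{2977195}$ ($Z = \left(-1688\right) \frac{1}{1405} + \frac{264}{2119} = - \frac{1688}{1405} + 264 \cdot \frac{1}{2119} = - \frac{1688}{1405} + \frac{264}{2119} = - \frac{3205952}{2977195} \approx -1.0768$)
$Z + h{\left(s{\left(w \right)} \right)} = - \frac{3205952}{2977195} + \left(5 + 1\right) = - \frac{3205952}{2977195} + 6 = \frac{14657218}{2977195}$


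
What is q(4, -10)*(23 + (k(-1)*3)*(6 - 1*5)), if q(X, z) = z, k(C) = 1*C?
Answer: -200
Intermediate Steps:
k(C) = C
q(4, -10)*(23 + (k(-1)*3)*(6 - 1*5)) = -10*(23 + (-1*3)*(6 - 1*5)) = -10*(23 - 3*(6 - 5)) = -10*(23 - 3*1) = -10*(23 - 3) = -10*20 = -200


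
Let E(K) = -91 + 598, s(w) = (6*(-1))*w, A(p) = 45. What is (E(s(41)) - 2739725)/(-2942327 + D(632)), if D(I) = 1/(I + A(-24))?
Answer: 927225293/995977689 ≈ 0.93097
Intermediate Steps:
s(w) = -6*w
E(K) = 507
D(I) = 1/(45 + I) (D(I) = 1/(I + 45) = 1/(45 + I))
(E(s(41)) - 2739725)/(-2942327 + D(632)) = (507 - 2739725)/(-2942327 + 1/(45 + 632)) = -2739218/(-2942327 + 1/677) = -2739218/(-1991955378/677) = -2739218*(-677/1991955378) = 927225293/995977689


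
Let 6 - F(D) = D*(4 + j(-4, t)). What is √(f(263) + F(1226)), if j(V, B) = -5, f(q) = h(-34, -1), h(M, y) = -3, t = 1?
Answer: √1229 ≈ 35.057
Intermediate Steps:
f(q) = -3
F(D) = 6 + D (F(D) = 6 - D*(4 - 5) = 6 - D*(-1) = 6 - (-1)*D = 6 + D)
√(f(263) + F(1226)) = √(-3 + (6 + 1226)) = √(-3 + 1232) = √1229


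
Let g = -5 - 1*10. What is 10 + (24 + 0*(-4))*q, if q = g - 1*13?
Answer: -662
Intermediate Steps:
g = -15 (g = -5 - 10 = -15)
q = -28 (q = -15 - 1*13 = -15 - 13 = -28)
10 + (24 + 0*(-4))*q = 10 + (24 + 0*(-4))*(-28) = 10 + (24 + 0)*(-28) = 10 + 24*(-28) = 10 - 672 = -662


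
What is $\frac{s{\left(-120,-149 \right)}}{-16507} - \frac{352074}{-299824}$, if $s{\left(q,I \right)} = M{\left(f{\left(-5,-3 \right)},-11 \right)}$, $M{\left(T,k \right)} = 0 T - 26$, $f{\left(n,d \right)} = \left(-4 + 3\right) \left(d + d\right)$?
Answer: $\frac{2909740471}{2474597384} \approx 1.1758$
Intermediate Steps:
$f{\left(n,d \right)} = - 2 d$
$M{\left(T,k \right)} = -26$ ($M{\left(T,k \right)} = 0 - 26 = -26$)
$s{\left(q,I \right)} = -26$
$\frac{s{\left(-120,-149 \right)}}{-16507} - \frac{352074}{-299824} = - \frac{26}{-16507} - \frac{352074}{-299824} = \left(-26\right) \left(- \frac{1}{16507}\right) - - \frac{176037}{149912} = \frac{26}{16507} + \frac{176037}{149912} = \frac{2909740471}{2474597384}$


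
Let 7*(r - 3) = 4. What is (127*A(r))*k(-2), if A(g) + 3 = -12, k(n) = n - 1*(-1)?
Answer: 1905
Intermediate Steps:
r = 25/7 (r = 3 + (⅐)*4 = 3 + 4/7 = 25/7 ≈ 3.5714)
k(n) = 1 + n (k(n) = n + 1 = 1 + n)
A(g) = -15 (A(g) = -3 - 12 = -15)
(127*A(r))*k(-2) = (127*(-15))*(1 - 2) = -1905*(-1) = 1905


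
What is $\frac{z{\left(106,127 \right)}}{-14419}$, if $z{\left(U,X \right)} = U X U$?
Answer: $- \frac{1426972}{14419} \approx -98.965$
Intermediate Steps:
$z{\left(U,X \right)} = X U^{2}$
$\frac{z{\left(106,127 \right)}}{-14419} = \frac{127 \cdot 106^{2}}{-14419} = 127 \cdot 11236 \left(- \frac{1}{14419}\right) = 1426972 \left(- \frac{1}{14419}\right) = - \frac{1426972}{14419}$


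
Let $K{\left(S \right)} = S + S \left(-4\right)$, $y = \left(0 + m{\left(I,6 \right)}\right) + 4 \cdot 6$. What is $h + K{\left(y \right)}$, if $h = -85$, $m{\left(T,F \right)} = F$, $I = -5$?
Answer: $-175$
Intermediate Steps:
$y = 30$ ($y = \left(0 + 6\right) + 4 \cdot 6 = 6 + 24 = 30$)
$K{\left(S \right)} = - 3 S$ ($K{\left(S \right)} = S - 4 S = - 3 S$)
$h + K{\left(y \right)} = -85 - 90 = -175$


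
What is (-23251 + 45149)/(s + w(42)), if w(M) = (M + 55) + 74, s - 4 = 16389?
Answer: 10949/8282 ≈ 1.3220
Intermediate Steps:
s = 16393 (s = 4 + 16389 = 16393)
w(M) = 129 + M (w(M) = (55 + M) + 74 = 129 + M)
(-23251 + 45149)/(s + w(42)) = (-23251 + 45149)/(16393 + (129 + 42)) = 21898/(16393 + 171) = 21898/16564 = 21898*(1/16564) = 10949/8282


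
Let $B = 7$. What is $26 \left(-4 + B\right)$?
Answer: $78$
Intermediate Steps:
$26 \left(-4 + B\right) = 26 \left(-4 + 7\right) = 26 \cdot 3 = 78$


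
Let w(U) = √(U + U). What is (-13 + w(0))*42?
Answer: -546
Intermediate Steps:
w(U) = √2*√U (w(U) = √(2*U) = √2*√U)
(-13 + w(0))*42 = (-13 + √2*√0)*42 = (-13 + √2*0)*42 = (-13 + 0)*42 = -13*42 = -546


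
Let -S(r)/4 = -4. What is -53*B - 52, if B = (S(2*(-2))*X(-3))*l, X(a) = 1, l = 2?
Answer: -1748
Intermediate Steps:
S(r) = 16 (S(r) = -4*(-4) = 16)
B = 32 (B = (16*1)*2 = 16*2 = 32)
-53*B - 52 = -53*32 - 52 = -1696 - 52 = -1748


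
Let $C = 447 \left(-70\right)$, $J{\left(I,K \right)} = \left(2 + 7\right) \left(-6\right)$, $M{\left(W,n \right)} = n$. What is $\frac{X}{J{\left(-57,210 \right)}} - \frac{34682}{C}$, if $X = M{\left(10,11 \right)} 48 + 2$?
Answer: $- \frac{1225906}{140805} \approx -8.7064$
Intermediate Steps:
$J{\left(I,K \right)} = -54$ ($J{\left(I,K \right)} = 9 \left(-6\right) = -54$)
$C = -31290$
$X = 530$ ($X = 11 \cdot 48 + 2 = 528 + 2 = 530$)
$\frac{X}{J{\left(-57,210 \right)}} - \frac{34682}{C} = \frac{530}{-54} - \frac{34682}{-31290} = 530 \left(- \frac{1}{54}\right) - - \frac{17341}{15645} = - \frac{265}{27} + \frac{17341}{15645} = - \frac{1225906}{140805}$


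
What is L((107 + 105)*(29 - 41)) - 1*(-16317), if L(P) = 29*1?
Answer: 16346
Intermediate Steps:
L(P) = 29
L((107 + 105)*(29 - 41)) - 1*(-16317) = 29 - 1*(-16317) = 29 + 16317 = 16346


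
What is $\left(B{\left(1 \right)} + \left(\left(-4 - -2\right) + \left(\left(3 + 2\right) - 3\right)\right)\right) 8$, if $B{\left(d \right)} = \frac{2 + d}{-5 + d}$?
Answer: $-6$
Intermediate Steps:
$B{\left(d \right)} = \frac{2 + d}{-5 + d}$
$\left(B{\left(1 \right)} + \left(\left(-4 - -2\right) + \left(\left(3 + 2\right) - 3\right)\right)\right) 8 = \left(\frac{2 + 1}{-5 + 1} + \left(\left(-4 - -2\right) + \left(\left(3 + 2\right) - 3\right)\right)\right) 8 = \left(\frac{1}{-4} \cdot 3 + \left(\left(-4 + 2\right) + \left(5 - 3\right)\right)\right) 8 = \left(\left(- \frac{1}{4}\right) 3 + \left(-2 + 2\right)\right) 8 = \left(- \frac{3}{4} + 0\right) 8 = \left(- \frac{3}{4}\right) 8 = -6$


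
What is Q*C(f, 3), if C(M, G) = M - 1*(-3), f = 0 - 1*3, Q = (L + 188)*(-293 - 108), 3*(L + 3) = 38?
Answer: 0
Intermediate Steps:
L = 29/3 (L = -3 + (⅓)*38 = -3 + 38/3 = 29/3 ≈ 9.6667)
Q = -237793/3 (Q = (29/3 + 188)*(-293 - 108) = (593/3)*(-401) = -237793/3 ≈ -79264.)
f = -3 (f = 0 - 3 = -3)
C(M, G) = 3 + M (C(M, G) = M + 3 = 3 + M)
Q*C(f, 3) = -237793*(3 - 3)/3 = -237793/3*0 = 0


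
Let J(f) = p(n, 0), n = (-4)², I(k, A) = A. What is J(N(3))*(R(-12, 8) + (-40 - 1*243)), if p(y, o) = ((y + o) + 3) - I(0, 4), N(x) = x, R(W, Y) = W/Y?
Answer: -8535/2 ≈ -4267.5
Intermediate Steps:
n = 16
p(y, o) = -1 + o + y (p(y, o) = ((y + o) + 3) - 1*4 = ((o + y) + 3) - 4 = (3 + o + y) - 4 = -1 + o + y)
J(f) = 15 (J(f) = -1 + 0 + 16 = 15)
J(N(3))*(R(-12, 8) + (-40 - 1*243)) = 15*(-12/8 + (-40 - 1*243)) = 15*(-12*⅛ + (-40 - 243)) = 15*(-3/2 - 283) = 15*(-569/2) = -8535/2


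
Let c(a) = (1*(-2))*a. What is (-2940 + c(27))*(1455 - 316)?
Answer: -3410166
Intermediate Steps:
c(a) = -2*a
(-2940 + c(27))*(1455 - 316) = (-2940 - 2*27)*(1455 - 316) = (-2940 - 54)*1139 = -2994*1139 = -3410166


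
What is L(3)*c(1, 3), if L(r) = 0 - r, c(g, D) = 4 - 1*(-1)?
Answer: -15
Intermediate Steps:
c(g, D) = 5 (c(g, D) = 4 + 1 = 5)
L(r) = -r
L(3)*c(1, 3) = -1*3*5 = -3*5 = -15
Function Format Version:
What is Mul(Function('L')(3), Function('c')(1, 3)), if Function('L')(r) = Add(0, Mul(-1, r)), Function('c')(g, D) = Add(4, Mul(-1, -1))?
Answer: -15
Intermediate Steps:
Function('c')(g, D) = 5 (Function('c')(g, D) = Add(4, 1) = 5)
Function('L')(r) = Mul(-1, r)
Mul(Function('L')(3), Function('c')(1, 3)) = Mul(Mul(-1, 3), 5) = Mul(-3, 5) = -15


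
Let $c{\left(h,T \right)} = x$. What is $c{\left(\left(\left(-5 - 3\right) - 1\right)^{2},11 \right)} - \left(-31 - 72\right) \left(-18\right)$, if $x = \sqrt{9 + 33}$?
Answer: $-1854 + \sqrt{42} \approx -1847.5$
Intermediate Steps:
$x = \sqrt{42} \approx 6.4807$
$c{\left(h,T \right)} = \sqrt{42}$
$c{\left(\left(\left(-5 - 3\right) - 1\right)^{2},11 \right)} - \left(-31 - 72\right) \left(-18\right) = \sqrt{42} - \left(-31 - 72\right) \left(-18\right) = \sqrt{42} - \left(-103\right) \left(-18\right) = \sqrt{42} - 1854 = -1854 + \sqrt{42}$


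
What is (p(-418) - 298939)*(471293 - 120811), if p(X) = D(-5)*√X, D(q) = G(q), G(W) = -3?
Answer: -104772738598 - 1051446*I*√418 ≈ -1.0477e+11 - 2.1497e+7*I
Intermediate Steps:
D(q) = -3
p(X) = -3*√X
(p(-418) - 298939)*(471293 - 120811) = (-3*I*√418 - 298939)*(471293 - 120811) = (-3*I*√418 - 298939)*350482 = (-298939 - 3*I*√418)*350482 = -104772738598 - 1051446*I*√418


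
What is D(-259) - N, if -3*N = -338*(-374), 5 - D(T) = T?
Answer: 127204/3 ≈ 42401.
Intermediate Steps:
D(T) = 5 - T
N = -126412/3 (N = -(-338)*(-374)/3 = -1/3*126412 = -126412/3 ≈ -42137.)
D(-259) - N = (5 - 1*(-259)) - 1*(-126412/3) = (5 + 259) + 126412/3 = 264 + 126412/3 = 127204/3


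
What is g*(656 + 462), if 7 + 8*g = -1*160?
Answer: -93353/4 ≈ -23338.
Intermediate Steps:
g = -167/8 (g = -7/8 + (-1*160)/8 = -7/8 + (⅛)*(-160) = -7/8 - 20 = -167/8 ≈ -20.875)
g*(656 + 462) = -167*(656 + 462)/8 = -167/8*1118 = -93353/4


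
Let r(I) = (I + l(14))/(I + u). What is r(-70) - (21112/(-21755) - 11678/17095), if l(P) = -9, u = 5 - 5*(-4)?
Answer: 456429121/133884621 ≈ 3.4091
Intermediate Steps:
u = 25 (u = 5 + 20 = 25)
r(I) = (-9 + I)/(25 + I) (r(I) = (I - 9)/(I + 25) = (-9 + I)/(25 + I))
r(-70) - (21112/(-21755) - 11678/17095) = (-9 - 70)/(25 - 70) - (21112/(-21755) - 11678/17095) = -79/(-45) - (21112*(-1/21755) - 11678*1/17095) = -1/45*(-79) - (-21112/21755 - 11678/17095) = 79/45 - 1*(-122992906/74380345) = 79/45 + 122992906/74380345 = 456429121/133884621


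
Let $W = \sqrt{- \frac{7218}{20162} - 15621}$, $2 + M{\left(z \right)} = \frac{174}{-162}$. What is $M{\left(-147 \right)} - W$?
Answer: $- \frac{83}{27} - \frac{i \sqrt{1587544891710}}{10081} \approx -3.0741 - 124.99 i$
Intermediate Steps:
$M{\left(z \right)} = - \frac{83}{27}$ ($M{\left(z \right)} = -2 + \frac{174}{-162} = -2 + 174 \left(- \frac{1}{162}\right) = -2 - \frac{29}{27} = - \frac{83}{27}$)
$W = \frac{i \sqrt{1587544891710}}{10081}$ ($W = \sqrt{\left(-7218\right) \frac{1}{20162} - 15621} = \sqrt{- \frac{3609}{10081} - 15621} = \sqrt{- \frac{157478910}{10081}} = \frac{i \sqrt{1587544891710}}{10081} \approx 124.99 i$)
$M{\left(-147 \right)} - W = - \frac{83}{27} - \frac{i \sqrt{1587544891710}}{10081}$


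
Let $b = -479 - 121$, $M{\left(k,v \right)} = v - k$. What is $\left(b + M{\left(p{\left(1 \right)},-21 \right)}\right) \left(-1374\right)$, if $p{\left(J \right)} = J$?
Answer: $854628$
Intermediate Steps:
$b = -600$
$\left(b + M{\left(p{\left(1 \right)},-21 \right)}\right) \left(-1374\right) = \left(-600 - 22\right) \left(-1374\right) = \left(-622\right) \left(-1374\right) = 854628$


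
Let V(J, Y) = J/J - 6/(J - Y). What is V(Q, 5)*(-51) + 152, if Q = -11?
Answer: 655/8 ≈ 81.875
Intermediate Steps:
V(J, Y) = 1 - 6/(J - Y)
V(Q, 5)*(-51) + 152 = ((-6 - 11 - 1*5)/(-11 - 1*5))*(-51) + 152 = ((-6 - 11 - 5)/(-11 - 5))*(-51) + 152 = (-22/(-16))*(-51) + 152 = -1/16*(-22)*(-51) + 152 = (11/8)*(-51) + 152 = -561/8 + 152 = 655/8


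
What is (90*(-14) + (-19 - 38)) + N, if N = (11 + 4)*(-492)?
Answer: -8697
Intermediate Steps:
N = -7380 (N = 15*(-492) = -7380)
(90*(-14) + (-19 - 38)) + N = (90*(-14) + (-19 - 38)) - 7380 = (-1260 - 57) - 7380 = -1317 - 7380 = -8697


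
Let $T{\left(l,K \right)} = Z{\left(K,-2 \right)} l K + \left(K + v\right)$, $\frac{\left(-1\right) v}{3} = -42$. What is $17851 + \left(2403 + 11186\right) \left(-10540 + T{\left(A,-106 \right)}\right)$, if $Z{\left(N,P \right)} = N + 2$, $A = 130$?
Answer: $19331729251$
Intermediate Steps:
$v = 126$ ($v = \left(-3\right) \left(-42\right) = 126$)
$Z{\left(N,P \right)} = 2 + N$
$T{\left(l,K \right)} = 126 + K + K l \left(2 + K\right)$ ($T{\left(l,K \right)} = \left(2 + K\right) l K + \left(K + 126\right) = l \left(2 + K\right) K + \left(126 + K\right) = K l \left(2 + K\right) + \left(126 + K\right) = 126 + K + K l \left(2 + K\right)$)
$17851 + \left(2403 + 11186\right) \left(-10540 + T{\left(A,-106 \right)}\right) = 17851 + \left(2403 + 11186\right) \left(-10540 - \left(-20 + 13780 \left(2 - 106\right)\right)\right) = 17851 + 13589 \left(-10540 - \left(-20 - 1433120\right)\right) = 17851 + 13589 \left(-10540 + \left(126 - 106 + 1433120\right)\right) = 17851 + 13589 \left(-10540 + 1433140\right) = 17851 + 13589 \cdot 1422600 = 17851 + 19331711400 = 19331729251$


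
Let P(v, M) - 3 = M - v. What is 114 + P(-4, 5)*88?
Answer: 1170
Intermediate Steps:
P(v, M) = 3 + M - v (P(v, M) = 3 + (M - v) = 3 + M - v)
114 + P(-4, 5)*88 = 114 + (3 + 5 - 1*(-4))*88 = 114 + (3 + 5 + 4)*88 = 114 + 12*88 = 114 + 1056 = 1170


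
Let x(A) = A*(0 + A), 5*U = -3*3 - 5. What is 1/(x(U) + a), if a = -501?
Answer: -25/12329 ≈ -0.0020277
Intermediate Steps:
U = -14/5 (U = (-3*3 - 5)/5 = (-9 - 5)/5 = (⅕)*(-14) = -14/5 ≈ -2.8000)
x(A) = A² (x(A) = A*A = A²)
1/(x(U) + a) = 1/((-14/5)² - 501) = 1/(196/25 - 501) = 1/(-12329/25) = -25/12329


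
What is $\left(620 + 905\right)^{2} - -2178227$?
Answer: $4503852$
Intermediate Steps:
$\left(620 + 905\right)^{2} - -2178227 = 1525^{2} + 2178227 = 2325625 + 2178227 = 4503852$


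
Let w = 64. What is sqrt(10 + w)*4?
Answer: 4*sqrt(74) ≈ 34.409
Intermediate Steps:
sqrt(10 + w)*4 = sqrt(10 + 64)*4 = sqrt(74)*4 = 4*sqrt(74)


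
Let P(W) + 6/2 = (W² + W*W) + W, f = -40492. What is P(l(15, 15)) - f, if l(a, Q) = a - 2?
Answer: 40840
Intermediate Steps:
l(a, Q) = -2 + a
P(W) = -3 + W + 2*W² (P(W) = -3 + ((W² + W*W) + W) = -3 + ((W² + W²) + W) = -3 + (2*W² + W) = -3 + (W + 2*W²) = -3 + W + 2*W²)
P(l(15, 15)) - f = (-3 + (-2 + 15) + 2*(-2 + 15)²) - 1*(-40492) = (-3 + 13 + 2*13²) + 40492 = (-3 + 13 + 2*169) + 40492 = (-3 + 13 + 338) + 40492 = 348 + 40492 = 40840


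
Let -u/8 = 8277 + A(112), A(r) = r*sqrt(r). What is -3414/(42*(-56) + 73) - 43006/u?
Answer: 1321986680805/611718249916 - 2408336*sqrt(7)/67103801 ≈ 2.0661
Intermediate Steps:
A(r) = r**(3/2)
u = -66216 - 3584*sqrt(7) (u = -8*(8277 + 112**(3/2)) = -8*(8277 + 448*sqrt(7)) = -66216 - 3584*sqrt(7) ≈ -75698.)
-3414/(42*(-56) + 73) - 43006/u = -3414/(42*(-56) + 73) - 43006/(-66216 - 3584*sqrt(7)) = -3414/(-2352 + 73) - 43006/(-66216 - 3584*sqrt(7)) = -3414/(-2279) - 43006/(-66216 - 3584*sqrt(7)) = -3414*(-1/2279) - 43006/(-66216 - 3584*sqrt(7)) = 3414/2279 - 43006/(-66216 - 3584*sqrt(7))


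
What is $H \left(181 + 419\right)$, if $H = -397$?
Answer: $-238200$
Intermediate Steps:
$H \left(181 + 419\right) = - 397 \left(181 + 419\right) = \left(-397\right) 600 = -238200$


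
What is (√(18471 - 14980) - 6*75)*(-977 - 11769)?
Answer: 5735700 - 12746*√3491 ≈ 4.9826e+6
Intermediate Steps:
(√(18471 - 14980) - 6*75)*(-977 - 11769) = (√3491 - 450)*(-12746) = (-450 + √3491)*(-12746) = 5735700 - 12746*√3491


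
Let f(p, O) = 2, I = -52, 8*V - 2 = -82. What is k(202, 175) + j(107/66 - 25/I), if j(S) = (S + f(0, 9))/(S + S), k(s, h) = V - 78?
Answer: -627793/7214 ≈ -87.024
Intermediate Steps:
V = -10 (V = ¼ + (⅛)*(-82) = ¼ - 41/4 = -10)
k(s, h) = -88 (k(s, h) = -10 - 78 = -88)
j(S) = (2 + S)/(2*S) (j(S) = (S + 2)/(S + S) = (2 + S)/((2*S)) = (2 + S)*(1/(2*S)) = (2 + S)/(2*S))
k(202, 175) + j(107/66 - 25/I) = -88 + (2 + (107/66 - 25/(-52)))/(2*(107/66 - 25/(-52))) = -88 + (2 + (107*(1/66) - 25*(-1/52)))/(2*(107*(1/66) - 25*(-1/52))) = -88 + (2 + (107/66 + 25/52))/(2*(107/66 + 25/52)) = -88 + (2 + 3607/1716)/(2*(3607/1716)) = -88 + (½)*(1716/3607)*(7039/1716) = -88 + 7039/7214 = -627793/7214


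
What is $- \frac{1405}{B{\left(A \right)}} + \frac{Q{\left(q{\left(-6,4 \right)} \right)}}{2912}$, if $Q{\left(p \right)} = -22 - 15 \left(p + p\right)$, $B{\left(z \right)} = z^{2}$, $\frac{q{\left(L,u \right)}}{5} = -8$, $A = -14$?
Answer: $- \frac{68937}{10192} \approx -6.7638$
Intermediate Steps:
$q{\left(L,u \right)} = -40$ ($q{\left(L,u \right)} = 5 \left(-8\right) = -40$)
$Q{\left(p \right)} = -22 - 30 p$ ($Q{\left(p \right)} = -22 - 15 \cdot 2 p = -22 - 30 p$)
$- \frac{1405}{B{\left(A \right)}} + \frac{Q{\left(q{\left(-6,4 \right)} \right)}}{2912} = - \frac{1405}{\left(-14\right)^{2}} + \frac{-22 - -1200}{2912} = - \frac{1405}{196} + \left(-22 + 1200\right) \frac{1}{2912} = \left(-1405\right) \frac{1}{196} + 1178 \cdot \frac{1}{2912} = - \frac{1405}{196} + \frac{589}{1456} = - \frac{68937}{10192}$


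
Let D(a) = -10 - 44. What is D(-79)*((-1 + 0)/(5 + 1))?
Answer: 9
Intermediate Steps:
D(a) = -54
D(-79)*((-1 + 0)/(5 + 1)) = -54*(-1 + 0)/(5 + 1) = -(-54)/6 = -54*(-⅙) = 9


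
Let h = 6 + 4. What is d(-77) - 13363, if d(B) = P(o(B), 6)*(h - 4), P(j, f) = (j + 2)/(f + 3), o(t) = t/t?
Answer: -13361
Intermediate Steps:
o(t) = 1
P(j, f) = (2 + j)/(3 + f)
h = 10
d(B) = 2 (d(B) = ((2 + 1)/(3 + 6))*(10 - 4) = (3/9)*6 = ((⅑)*3)*6 = (⅓)*6 = 2)
d(-77) - 13363 = 2 - 13363 = -13361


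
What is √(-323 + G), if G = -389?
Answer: 2*I*√178 ≈ 26.683*I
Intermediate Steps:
√(-323 + G) = √(-323 - 389) = √(-712) = 2*I*√178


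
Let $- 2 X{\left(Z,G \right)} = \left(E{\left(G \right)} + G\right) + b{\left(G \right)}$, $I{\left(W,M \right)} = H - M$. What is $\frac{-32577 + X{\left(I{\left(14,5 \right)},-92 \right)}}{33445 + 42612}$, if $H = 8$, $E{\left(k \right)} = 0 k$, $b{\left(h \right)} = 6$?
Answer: $- \frac{32534}{76057} \approx -0.42776$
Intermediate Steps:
$E{\left(k \right)} = 0$
$I{\left(W,M \right)} = 8 - M$
$X{\left(Z,G \right)} = -3 - \frac{G}{2}$ ($X{\left(Z,G \right)} = - \frac{\left(0 + G\right) + 6}{2} = - \frac{G + 6}{2} = - \frac{6 + G}{2} = -3 - \frac{G}{2}$)
$\frac{-32577 + X{\left(I{\left(14,5 \right)},-92 \right)}}{33445 + 42612} = \frac{-32577 - -43}{33445 + 42612} = \frac{-32577 + \left(-3 + 46\right)}{76057} = \left(-32577 + 43\right) \frac{1}{76057} = \left(-32534\right) \frac{1}{76057} = - \frac{32534}{76057}$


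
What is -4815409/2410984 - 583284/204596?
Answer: -597875452805/123319420616 ≈ -4.8482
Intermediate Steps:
-4815409/2410984 - 583284/204596 = -4815409*1/2410984 - 583284*1/204596 = -4815409/2410984 - 145821/51149 = -597875452805/123319420616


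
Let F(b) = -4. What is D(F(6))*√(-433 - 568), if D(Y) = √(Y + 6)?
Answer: I*√2002 ≈ 44.744*I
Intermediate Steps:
D(Y) = √(6 + Y)
D(F(6))*√(-433 - 568) = √(6 - 4)*√(-433 - 568) = √2*√(-1001) = √2*(I*√1001) = I*√2002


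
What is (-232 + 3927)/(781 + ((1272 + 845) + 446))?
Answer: 3695/3344 ≈ 1.1050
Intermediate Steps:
(-232 + 3927)/(781 + ((1272 + 845) + 446)) = 3695/(781 + (2117 + 446)) = 3695/(781 + 2563) = 3695/3344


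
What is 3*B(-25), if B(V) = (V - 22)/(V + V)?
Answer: 141/50 ≈ 2.8200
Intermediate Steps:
B(V) = (-22 + V)/(2*V) (B(V) = (-22 + V)/((2*V)) = (-22 + V)*(1/(2*V)) = (-22 + V)/(2*V))
3*B(-25) = 3*((½)*(-22 - 25)/(-25)) = 3*((½)*(-1/25)*(-47)) = 3*(47/50) = 141/50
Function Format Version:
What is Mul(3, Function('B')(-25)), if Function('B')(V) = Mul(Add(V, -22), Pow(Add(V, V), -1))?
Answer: Rational(141, 50) ≈ 2.8200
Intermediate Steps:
Function('B')(V) = Mul(Rational(1, 2), Pow(V, -1), Add(-22, V)) (Function('B')(V) = Mul(Add(-22, V), Pow(Mul(2, V), -1)) = Mul(Add(-22, V), Mul(Rational(1, 2), Pow(V, -1))) = Mul(Rational(1, 2), Pow(V, -1), Add(-22, V)))
Mul(3, Function('B')(-25)) = Mul(3, Mul(Rational(1, 2), Pow(-25, -1), Add(-22, -25))) = Mul(3, Mul(Rational(1, 2), Rational(-1, 25), -47)) = Mul(3, Rational(47, 50)) = Rational(141, 50)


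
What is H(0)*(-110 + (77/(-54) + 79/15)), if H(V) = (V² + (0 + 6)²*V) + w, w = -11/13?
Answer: 315293/3510 ≈ 89.827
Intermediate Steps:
w = -11/13 (w = -11*1/13 = -11/13 ≈ -0.84615)
H(V) = -11/13 + V² + 36*V (H(V) = (V² + (0 + 6)²*V) - 11/13 = (V² + 6²*V) - 11/13 = (V² + 36*V) - 11/13 = -11/13 + V² + 36*V)
H(0)*(-110 + (77/(-54) + 79/15)) = (-11/13 + 0² + 36*0)*(-110 + (77/(-54) + 79/15)) = (-11/13 + 0 + 0)*(-110 + (77*(-1/54) + 79*(1/15))) = -11*(-110 + (-77/54 + 79/15))/13 = -11*(-110 + 1037/270)/13 = -11/13*(-28663/270) = 315293/3510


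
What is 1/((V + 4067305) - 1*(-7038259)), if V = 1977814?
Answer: 1/13083378 ≈ 7.6433e-8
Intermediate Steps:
1/((V + 4067305) - 1*(-7038259)) = 1/((1977814 + 4067305) - 1*(-7038259)) = 1/(6045119 + 7038259) = 1/13083378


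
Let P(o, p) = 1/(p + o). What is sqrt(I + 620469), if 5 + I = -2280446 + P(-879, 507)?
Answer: I*sqrt(57428737365)/186 ≈ 1288.4*I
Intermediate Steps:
P(o, p) = 1/(o + p)
I = -848327773/372 (I = -5 + (-2280446 + 1/(-879 + 507)) = -5 + (-2280446 + 1/(-372)) = -5 + (-2280446 - 1/372) = -5 - 848325913/372 = -848327773/372 ≈ -2.2805e+6)
sqrt(I + 620469) = sqrt(-848327773/372 + 620469) = sqrt(-617513305/372) = I*sqrt(57428737365)/186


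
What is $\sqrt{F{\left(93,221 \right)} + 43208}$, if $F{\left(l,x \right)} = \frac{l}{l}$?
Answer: $3 \sqrt{4801} \approx 207.87$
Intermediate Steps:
$F{\left(l,x \right)} = 1$
$\sqrt{F{\left(93,221 \right)} + 43208} = \sqrt{1 + 43208} = \sqrt{43209} = 3 \sqrt{4801}$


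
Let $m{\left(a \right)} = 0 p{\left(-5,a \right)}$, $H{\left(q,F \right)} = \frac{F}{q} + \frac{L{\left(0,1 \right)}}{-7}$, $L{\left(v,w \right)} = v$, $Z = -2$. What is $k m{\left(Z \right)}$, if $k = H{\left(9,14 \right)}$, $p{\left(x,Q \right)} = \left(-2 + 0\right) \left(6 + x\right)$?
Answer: $0$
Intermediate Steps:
$p{\left(x,Q \right)} = -12 - 2 x$ ($p{\left(x,Q \right)} = - 2 \left(6 + x\right) = -12 - 2 x$)
$H{\left(q,F \right)} = \frac{F}{q}$ ($H{\left(q,F \right)} = \frac{F}{q} + \frac{0}{-7} = \frac{F}{q} + 0 \left(- \frac{1}{7}\right) = \frac{F}{q} + 0 = \frac{F}{q}$)
$k = \frac{14}{9} \approx 1.5556$
$m{\left(a \right)} = 0$ ($m{\left(a \right)} = 0 \left(-12 - -10\right) = 0 \left(-12 + 10\right) = 0 \left(-2\right) = 0$)
$k m{\left(Z \right)} = \frac{14}{9} \cdot 0 = 0$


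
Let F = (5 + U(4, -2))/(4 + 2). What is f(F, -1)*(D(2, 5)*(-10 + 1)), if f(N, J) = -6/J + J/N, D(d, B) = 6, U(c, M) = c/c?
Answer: -270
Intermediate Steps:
U(c, M) = 1
F = 1 (F = (5 + 1)/(4 + 2) = 6/6 = 6*(1/6) = 1)
f(F, -1)*(D(2, 5)*(-10 + 1)) = (-6/(-1) - 1/1)*(6*(-10 + 1)) = (-6*(-1) - 1*1)*(6*(-9)) = (6 - 1)*(-54) = 5*(-54) = -270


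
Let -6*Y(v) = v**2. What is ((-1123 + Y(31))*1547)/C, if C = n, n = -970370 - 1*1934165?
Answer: 700609/1025130 ≈ 0.68343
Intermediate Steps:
Y(v) = -v**2/6
n = -2904535 (n = -970370 - 1934165 = -2904535)
C = -2904535
((-1123 + Y(31))*1547)/C = ((-1123 - 1/6*31**2)*1547)/(-2904535) = ((-1123 - 1/6*961)*1547)*(-1/2904535) = ((-1123 - 961/6)*1547)*(-1/2904535) = -7699/6*1547*(-1/2904535) = -11910353/6*(-1/2904535) = 700609/1025130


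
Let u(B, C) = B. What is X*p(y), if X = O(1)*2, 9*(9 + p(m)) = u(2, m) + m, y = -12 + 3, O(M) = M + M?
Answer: -352/9 ≈ -39.111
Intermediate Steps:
O(M) = 2*M
y = -9
p(m) = -79/9 + m/9 (p(m) = -9 + (2 + m)/9 = -9 + (2/9 + m/9) = -79/9 + m/9)
X = 4 (X = (2*1)*2 = 2*2 = 4)
X*p(y) = 4*(-79/9 + (1/9)*(-9)) = 4*(-79/9 - 1) = 4*(-88/9) = -352/9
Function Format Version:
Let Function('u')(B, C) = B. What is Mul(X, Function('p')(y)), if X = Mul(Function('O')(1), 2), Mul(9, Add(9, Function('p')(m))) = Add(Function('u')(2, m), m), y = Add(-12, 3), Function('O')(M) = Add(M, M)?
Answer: Rational(-352, 9) ≈ -39.111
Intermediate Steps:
Function('O')(M) = Mul(2, M)
y = -9
Function('p')(m) = Add(Rational(-79, 9), Mul(Rational(1, 9), m)) (Function('p')(m) = Add(-9, Mul(Rational(1, 9), Add(2, m))) = Add(-9, Add(Rational(2, 9), Mul(Rational(1, 9), m))) = Add(Rational(-79, 9), Mul(Rational(1, 9), m)))
X = 4 (X = Mul(Mul(2, 1), 2) = Mul(2, 2) = 4)
Mul(X, Function('p')(y)) = Mul(4, Add(Rational(-79, 9), Mul(Rational(1, 9), -9))) = Mul(4, Add(Rational(-79, 9), -1)) = Mul(4, Rational(-88, 9)) = Rational(-352, 9)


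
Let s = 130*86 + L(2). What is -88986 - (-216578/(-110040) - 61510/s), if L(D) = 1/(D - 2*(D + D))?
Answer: -328406394244511/3690686580 ≈ -88983.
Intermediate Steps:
L(D) = -1/(3*D) (L(D) = 1/(D - 4*D) = 1/(-3*D) = -1/(3*D))
s = 67079/6 (s = 130*86 - 1/3/2 = 11180 - 1/3*1/2 = 11180 - 1/6 = 67079/6 ≈ 11180.)
-88986 - (-216578/(-110040) - 61510/s) = -88986 - (-216578/(-110040) - 61510/67079/6) = -88986 - (-216578*(-1/110040) - 61510*6/67079) = -88986 - (108289/55020 - 369060/67079) = -88986 - 1*(-13041763369/3690686580) = -88986 + 13041763369/3690686580 = -328406394244511/3690686580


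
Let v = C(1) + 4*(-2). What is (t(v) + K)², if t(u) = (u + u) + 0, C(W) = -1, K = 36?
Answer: 324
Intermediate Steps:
v = -9 (v = -1 + 4*(-2) = -1 - 8 = -9)
t(u) = 2*u (t(u) = 2*u + 0 = 2*u)
(t(v) + K)² = (2*(-9) + 36)² = (-18 + 36)² = 18² = 324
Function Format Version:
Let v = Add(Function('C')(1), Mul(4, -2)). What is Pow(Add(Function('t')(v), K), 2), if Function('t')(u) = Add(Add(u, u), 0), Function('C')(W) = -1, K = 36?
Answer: 324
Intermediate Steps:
v = -9 (v = Add(-1, Mul(4, -2)) = Add(-1, -8) = -9)
Function('t')(u) = Mul(2, u) (Function('t')(u) = Add(Mul(2, u), 0) = Mul(2, u))
Pow(Add(Function('t')(v), K), 2) = Pow(Add(Mul(2, -9), 36), 2) = Pow(Add(-18, 36), 2) = Pow(18, 2) = 324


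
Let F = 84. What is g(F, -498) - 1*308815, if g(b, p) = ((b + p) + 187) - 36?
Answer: -309078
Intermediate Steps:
g(b, p) = 151 + b + p (g(b, p) = (187 + b + p) - 36 = 151 + b + p)
g(F, -498) - 1*308815 = (151 + 84 - 498) - 1*308815 = -263 - 308815 = -309078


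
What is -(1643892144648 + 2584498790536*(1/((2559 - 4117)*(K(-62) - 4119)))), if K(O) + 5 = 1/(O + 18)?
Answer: -232372435897367865736/141355003 ≈ -1.6439e+12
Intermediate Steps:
K(O) = -5 + 1/(18 + O) (K(O) = -5 + 1/(O + 18) = -5 + 1/(18 + O))
-(1643892144648 + 2584498790536*(1/((2559 - 4117)*(K(-62) - 4119)))) = -(1643892144648 + 2584498790536*(1/((2559 - 4117)*((-89 - 5*(-62))/(18 - 62) - 4119)))) = -(1643892144648 + 2584498790536*(-1/(1558*((-89 + 310)/(-44) - 4119)))) = -(1643892144648 + 2584498790536*(-1/(1558*(-1/44*221 - 4119)))) = -(1643892144648 + 2584498790536*(-1/(1558*(-221/44 - 4119)))) = -745784/(1/(-(-3465479)/((-181457/44*(-1558))) + 2204247)) = -745784/(1/(-(-3465479)/141355003/22 + 2204247)) = -745784/(1/(-(-3465479)*22/141355003 + 2204247)) = -745784/(1/(-529*(-144122/141355003) + 2204247)) = -745784/(1/(76240538/141355003 + 2204247)) = -745784/(1/(311581417538279/141355003)) = -745784/141355003/311581417538279 = -745784*311581417538279/141355003 = -232372435897367865736/141355003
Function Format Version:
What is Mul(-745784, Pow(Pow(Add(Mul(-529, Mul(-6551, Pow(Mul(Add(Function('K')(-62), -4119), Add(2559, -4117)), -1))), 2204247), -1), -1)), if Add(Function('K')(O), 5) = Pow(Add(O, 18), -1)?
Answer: Rational(-232372435897367865736, 141355003) ≈ -1.6439e+12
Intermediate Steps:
Function('K')(O) = Add(-5, Pow(Add(18, O), -1)) (Function('K')(O) = Add(-5, Pow(Add(O, 18), -1)) = Add(-5, Pow(Add(18, O), -1)))
Mul(-745784, Pow(Pow(Add(Mul(-529, Mul(-6551, Pow(Mul(Add(Function('K')(-62), -4119), Add(2559, -4117)), -1))), 2204247), -1), -1)) = Mul(-745784, Pow(Pow(Add(Mul(-529, Mul(-6551, Pow(Mul(Add(Mul(Pow(Add(18, -62), -1), Add(-89, Mul(-5, -62))), -4119), Add(2559, -4117)), -1))), 2204247), -1), -1)) = Mul(-745784, Pow(Pow(Add(Mul(-529, Mul(-6551, Pow(Mul(Add(Mul(Pow(-44, -1), Add(-89, 310)), -4119), -1558), -1))), 2204247), -1), -1)) = Mul(-745784, Pow(Pow(Add(Mul(-529, Mul(-6551, Pow(Mul(Add(Mul(Rational(-1, 44), 221), -4119), -1558), -1))), 2204247), -1), -1)) = Mul(-745784, Pow(Pow(Add(Mul(-529, Mul(-6551, Pow(Mul(Add(Rational(-221, 44), -4119), -1558), -1))), 2204247), -1), -1)) = Mul(-745784, Pow(Pow(Add(Mul(-529, Mul(-6551, Pow(Mul(Rational(-181457, 44), -1558), -1))), 2204247), -1), -1)) = Mul(-745784, Pow(Pow(Add(Mul(-529, Mul(-6551, Pow(Rational(141355003, 22), -1))), 2204247), -1), -1)) = Mul(-745784, Pow(Pow(Add(Mul(-529, Mul(-6551, Rational(22, 141355003))), 2204247), -1), -1)) = Mul(-745784, Pow(Pow(Add(Mul(-529, Rational(-144122, 141355003)), 2204247), -1), -1)) = Mul(-745784, Pow(Pow(Add(Rational(76240538, 141355003), 2204247), -1), -1)) = Mul(-745784, Pow(Pow(Rational(311581417538279, 141355003), -1), -1)) = Mul(-745784, Pow(Rational(141355003, 311581417538279), -1)) = Mul(-745784, Rational(311581417538279, 141355003)) = Rational(-232372435897367865736, 141355003)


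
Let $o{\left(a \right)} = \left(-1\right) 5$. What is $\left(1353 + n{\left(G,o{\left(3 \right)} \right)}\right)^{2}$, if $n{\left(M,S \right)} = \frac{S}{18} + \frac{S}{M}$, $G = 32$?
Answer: $\frac{151740632521}{82944} \approx 1.8294 \cdot 10^{6}$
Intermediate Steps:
$o{\left(a \right)} = -5$
$n{\left(M,S \right)} = \frac{S}{18} + \frac{S}{M}$ ($n{\left(M,S \right)} = S \frac{1}{18} + \frac{S}{M} = \frac{S}{18} + \frac{S}{M}$)
$\left(1353 + n{\left(G,o{\left(3 \right)} \right)}\right)^{2} = \left(1353 - \left(\frac{5}{18} + \frac{5}{32}\right)\right)^{2} = \left(1353 - \frac{125}{288}\right)^{2} = \left(\frac{389539}{288}\right)^{2} = \frac{151740632521}{82944}$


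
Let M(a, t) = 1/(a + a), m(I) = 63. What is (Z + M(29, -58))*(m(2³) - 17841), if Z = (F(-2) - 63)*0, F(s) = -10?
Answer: -8889/29 ≈ -306.52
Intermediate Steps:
M(a, t) = 1/(2*a)
Z = 0 (Z = (-10 - 63)*0 = -73*0 = 0)
(Z + M(29, -58))*(m(2³) - 17841) = (0 + (½)/29)*(63 - 17841) = (0 + (½)*(1/29))*(-17778) = (0 + 1/58)*(-17778) = (1/58)*(-17778) = -8889/29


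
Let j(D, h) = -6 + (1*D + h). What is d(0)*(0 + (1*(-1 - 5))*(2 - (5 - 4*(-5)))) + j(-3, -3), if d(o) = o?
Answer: -12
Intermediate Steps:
j(D, h) = -6 + D + h (j(D, h) = -6 + (D + h) = -6 + D + h)
d(0)*(0 + (1*(-1 - 5))*(2 - (5 - 4*(-5)))) + j(-3, -3) = 0*(0 + (1*(-1 - 5))*(2 - (5 - 4*(-5)))) + (-6 - 3 - 3) = 0*(0 + (1*(-6))*(2 - (5 + 20))) - 12 = 0*(0 - 6*(2 - 1*25)) - 12 = 0*(0 - 6*(2 - 25)) - 12 = 0*(0 - 6*(-23)) - 12 = 0*(0 + 138) - 12 = 0*138 - 12 = 0 - 12 = -12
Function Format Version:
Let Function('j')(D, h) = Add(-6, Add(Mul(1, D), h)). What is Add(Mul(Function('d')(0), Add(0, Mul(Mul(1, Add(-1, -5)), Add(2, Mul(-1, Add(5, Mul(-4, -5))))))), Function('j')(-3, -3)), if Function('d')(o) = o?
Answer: -12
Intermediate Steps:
Function('j')(D, h) = Add(-6, D, h) (Function('j')(D, h) = Add(-6, Add(D, h)) = Add(-6, D, h))
Add(Mul(Function('d')(0), Add(0, Mul(Mul(1, Add(-1, -5)), Add(2, Mul(-1, Add(5, Mul(-4, -5))))))), Function('j')(-3, -3)) = Add(Mul(0, Add(0, Mul(Mul(1, Add(-1, -5)), Add(2, Mul(-1, Add(5, Mul(-4, -5))))))), Add(-6, -3, -3)) = Add(Mul(0, Add(0, Mul(Mul(1, -6), Add(2, Mul(-1, Add(5, 20)))))), -12) = Add(Mul(0, Add(0, Mul(-6, Add(2, Mul(-1, 25))))), -12) = Add(Mul(0, Add(0, Mul(-6, Add(2, -25)))), -12) = Add(Mul(0, Add(0, Mul(-6, -23))), -12) = Add(Mul(0, Add(0, 138)), -12) = Add(Mul(0, 138), -12) = Add(0, -12) = -12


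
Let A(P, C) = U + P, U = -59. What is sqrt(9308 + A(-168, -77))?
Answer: 3*sqrt(1009) ≈ 95.294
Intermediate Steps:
A(P, C) = -59 + P
sqrt(9308 + A(-168, -77)) = sqrt(9308 + (-59 - 168)) = sqrt(9308 - 227) = sqrt(9081) = 3*sqrt(1009)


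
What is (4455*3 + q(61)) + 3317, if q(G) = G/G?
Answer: 16683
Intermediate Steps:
q(G) = 1
(4455*3 + q(61)) + 3317 = (4455*3 + 1) + 3317 = (13365 + 1) + 3317 = 13366 + 3317 = 16683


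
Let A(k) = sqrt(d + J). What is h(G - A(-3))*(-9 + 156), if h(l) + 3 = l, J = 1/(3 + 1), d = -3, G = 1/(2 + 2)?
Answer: -1617/4 - 147*I*sqrt(11)/2 ≈ -404.25 - 243.77*I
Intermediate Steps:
G = 1/4 ≈ 0.25000
J = 1/4 ≈ 0.25000
A(k) = I*sqrt(11)/2 (A(k) = sqrt(-3 + 1/4) = sqrt(-11/4) = I*sqrt(11)/2)
h(l) = -3 + l
h(G - A(-3))*(-9 + 156) = (-3 + (1/4 - I*sqrt(11)/2))*(-9 + 156) = (-3 + (1/4 - I*sqrt(11)/2))*147 = (-11/4 - I*sqrt(11)/2)*147 = -1617/4 - 147*I*sqrt(11)/2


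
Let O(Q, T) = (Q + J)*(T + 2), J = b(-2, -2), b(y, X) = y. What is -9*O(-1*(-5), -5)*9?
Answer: 729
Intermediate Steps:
J = -2
O(Q, T) = (-2 + Q)*(2 + T) (O(Q, T) = (Q - 2)*(T + 2) = (-2 + Q)*(2 + T))
-9*O(-1*(-5), -5)*9 = -9*(-4 - 2*(-5) + 2*(-1*(-5)) - 1*(-5)*(-5))*9 = -9*(-4 + 10 + 2*5 + 5*(-5))*9 = -9*(-4 + 10 + 10 - 25)*9 = -9*(-9)*9 = 81*9 = 729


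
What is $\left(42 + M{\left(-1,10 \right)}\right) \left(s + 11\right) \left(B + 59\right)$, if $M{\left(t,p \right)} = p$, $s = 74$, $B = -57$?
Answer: $8840$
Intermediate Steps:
$\left(42 + M{\left(-1,10 \right)}\right) \left(s + 11\right) \left(B + 59\right) = \left(42 + 10\right) \left(74 + 11\right) \left(-57 + 59\right) = 52 \cdot 85 \cdot 2 = 52 \cdot 170 = 8840$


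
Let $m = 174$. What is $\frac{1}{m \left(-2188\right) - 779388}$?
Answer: $- \frac{1}{1160100} \approx -8.6199 \cdot 10^{-7}$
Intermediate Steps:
$\frac{1}{m \left(-2188\right) - 779388} = \frac{1}{174 \left(-2188\right) - 779388} = \frac{1}{-380712 - 779388} = \frac{1}{-1160100} = - \frac{1}{1160100}$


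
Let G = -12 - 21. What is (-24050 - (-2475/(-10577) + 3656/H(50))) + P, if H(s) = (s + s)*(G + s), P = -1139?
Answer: -113240941778/4495225 ≈ -25191.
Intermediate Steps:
G = -33
H(s) = 2*s*(-33 + s) (H(s) = (s + s)*(-33 + s) = (2*s)*(-33 + s) = 2*s*(-33 + s))
(-24050 - (-2475/(-10577) + 3656/H(50))) + P = (-24050 - (-2475/(-10577) + 3656/((2*50*(-33 + 50))))) - 1139 = (-24050 - (-2475*(-1/10577) + 3656/((2*50*17)))) - 1139 = (-24050 - (2475/10577 + 3656/1700)) - 1139 = (-24050 - (2475/10577 + 3656*(1/1700))) - 1139 = (-24050 - (2475/10577 + 914/425)) - 1139 = (-24050 - 1*10719253/4495225) - 1139 = (-24050 - 10719253/4495225) - 1139 = -108120880503/4495225 - 1139 = -113240941778/4495225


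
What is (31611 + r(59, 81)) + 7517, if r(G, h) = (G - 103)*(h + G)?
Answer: 32968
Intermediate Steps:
r(G, h) = (-103 + G)*(G + h)
(31611 + r(59, 81)) + 7517 = (31611 + (59² - 103*59 - 103*81 + 59*81)) + 7517 = (31611 + (3481 - 6077 - 8343 + 4779)) + 7517 = (31611 - 6160) + 7517 = 25451 + 7517 = 32968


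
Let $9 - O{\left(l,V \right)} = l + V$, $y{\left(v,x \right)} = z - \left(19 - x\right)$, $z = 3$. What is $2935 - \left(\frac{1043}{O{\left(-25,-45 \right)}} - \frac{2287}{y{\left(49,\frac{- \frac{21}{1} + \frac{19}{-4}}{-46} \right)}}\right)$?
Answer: $\frac{622521470}{224439} \approx 2773.7$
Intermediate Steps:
$y{\left(v,x \right)} = -16 + x$ ($y{\left(v,x \right)} = 3 - \left(19 - x\right) = 3 + \left(-19 + x\right) = -16 + x$)
$O{\left(l,V \right)} = 9 - V - l$ ($O{\left(l,V \right)} = 9 - \left(l + V\right) = 9 - \left(V + l\right) = 9 - V - l$)
$2935 - \left(\frac{1043}{O{\left(-25,-45 \right)}} - \frac{2287}{y{\left(49,\frac{- \frac{21}{1} + \frac{19}{-4}}{-46} \right)}}\right) = 2935 - \left(\frac{1043}{9 - -45 - -25} - \frac{2287}{-16 + \frac{- \frac{21}{1} + \frac{19}{-4}}{-46}}\right) = 2935 - \left(\frac{1043}{9 + 45 + 25} - \frac{2287}{-16 + \left(\left(-21\right) 1 + 19 \left(- \frac{1}{4}\right)\right) \left(- \frac{1}{46}\right)}\right) = 2935 - \left(\frac{1043}{79} - \frac{2287}{-16 + \left(-21 - \frac{19}{4}\right) \left(- \frac{1}{46}\right)}\right) = 2935 - \left(1043 \cdot \frac{1}{79} - \frac{2287}{-16 - - \frac{103}{184}}\right) = 2935 - \left(\frac{1043}{79} - \frac{2287}{-16 + \frac{103}{184}}\right) = 2935 - \left(\frac{1043}{79} - \frac{2287}{- \frac{2841}{184}}\right) = 2935 - \left(\frac{1043}{79} - - \frac{420808}{2841}\right) = 2935 - \left(\frac{1043}{79} + \frac{420808}{2841}\right) = 2935 - \frac{36206995}{224439} = \frac{622521470}{224439}$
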